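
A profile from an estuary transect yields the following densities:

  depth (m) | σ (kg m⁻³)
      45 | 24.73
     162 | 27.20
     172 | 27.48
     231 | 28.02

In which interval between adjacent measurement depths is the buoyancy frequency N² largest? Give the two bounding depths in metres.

Compute the density gradient over each adjacent pair:
  45–162 m: Δρ/Δz = 2.47/117 = 0.021 kg m⁻⁴
  162–172 m: Δρ/Δz = 0.28/10 = 0.028 kg m⁻⁴
  172–231 m: Δρ/Δz = 0.54/59 = 9.2 × 10⁻³ kg m⁻⁴
The largest gradient is in the 162–172 m interval — the pycnocline.

162–172 m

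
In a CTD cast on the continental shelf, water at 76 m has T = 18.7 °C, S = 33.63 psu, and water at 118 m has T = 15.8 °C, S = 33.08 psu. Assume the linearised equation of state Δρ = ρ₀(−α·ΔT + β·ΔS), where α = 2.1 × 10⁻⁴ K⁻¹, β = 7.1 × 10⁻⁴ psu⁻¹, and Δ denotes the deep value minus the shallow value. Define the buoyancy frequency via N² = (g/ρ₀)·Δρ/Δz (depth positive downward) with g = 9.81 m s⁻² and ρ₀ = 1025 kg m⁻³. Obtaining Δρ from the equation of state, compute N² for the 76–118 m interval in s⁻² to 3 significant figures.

5.10 × 10⁻⁵ s⁻²

ΔT = -2.9 K, ΔS = -0.55 psu (deep − shallow).
Δρ/ρ₀ = −αΔT + βΔS = 6.09 × 10⁻⁴ − 3.905 × 10⁻⁴ = 2.185 × 10⁻⁴, so Δρ ≈ 0.2240 kg m⁻³.
N² = (g/ρ₀)·Δρ/Δz = g·(Δρ/ρ₀)/Δz = 9.81 × 2.185 × 10⁻⁴ / 42 = 5.1035 × 10⁻⁵ s⁻² ≈ 5.10 × 10⁻⁵ s⁻².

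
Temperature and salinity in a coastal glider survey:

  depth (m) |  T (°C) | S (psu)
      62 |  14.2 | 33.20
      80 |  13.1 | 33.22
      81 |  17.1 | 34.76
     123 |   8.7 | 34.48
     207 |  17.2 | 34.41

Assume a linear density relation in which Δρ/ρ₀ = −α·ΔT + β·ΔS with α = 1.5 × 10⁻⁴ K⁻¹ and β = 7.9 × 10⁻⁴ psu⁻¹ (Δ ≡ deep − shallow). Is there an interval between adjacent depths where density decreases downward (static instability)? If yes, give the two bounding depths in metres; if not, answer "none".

Evaluate Δρ/ρ₀ = −αΔT + βΔS across each adjacent pair:
  62–80 m: −αΔT+βΔS = −(1.5 × 10⁻⁴)(-1.1)+(7.9 × 10⁻⁴)(+0.02) = 1.8 × 10⁻⁴ → stable
  80–81 m: −αΔT+βΔS = −(1.5 × 10⁻⁴)(+4.0)+(7.9 × 10⁻⁴)(+1.54) = 6.2 × 10⁻⁴ → stable
  81–123 m: −αΔT+βΔS = −(1.5 × 10⁻⁴)(-8.4)+(7.9 × 10⁻⁴)(-0.28) = 1.0 × 10⁻³ → stable
  123–207 m: −αΔT+βΔS = −(1.5 × 10⁻⁴)(+8.5)+(7.9 × 10⁻⁴)(-0.07) = -1.3 × 10⁻³ → UNSTABLE
The 123–207 m interval has Δρ < 0: lighter water underlies denser water.

123–207 m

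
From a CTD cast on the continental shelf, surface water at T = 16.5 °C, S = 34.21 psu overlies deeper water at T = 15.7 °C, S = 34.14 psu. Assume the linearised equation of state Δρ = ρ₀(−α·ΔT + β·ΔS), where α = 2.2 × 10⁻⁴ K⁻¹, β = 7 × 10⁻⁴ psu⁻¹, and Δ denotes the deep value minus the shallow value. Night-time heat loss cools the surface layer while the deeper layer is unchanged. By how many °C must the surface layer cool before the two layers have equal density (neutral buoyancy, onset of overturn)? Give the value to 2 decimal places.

Neutral buoyancy requires Δρ = 0, i.e. −α(T_deep − T_surf′) + β(S_deep − S_surf) = 0.
T_surf′ = T_deep − (β/α)·ΔS = 15.7 − (7 × 10⁻⁴/2.2 × 10⁻⁴)·(-0.07) = 15.9227 °C.
Cooling required: 16.5 − (15.9227) = 0.5773 °C.

0.58 °C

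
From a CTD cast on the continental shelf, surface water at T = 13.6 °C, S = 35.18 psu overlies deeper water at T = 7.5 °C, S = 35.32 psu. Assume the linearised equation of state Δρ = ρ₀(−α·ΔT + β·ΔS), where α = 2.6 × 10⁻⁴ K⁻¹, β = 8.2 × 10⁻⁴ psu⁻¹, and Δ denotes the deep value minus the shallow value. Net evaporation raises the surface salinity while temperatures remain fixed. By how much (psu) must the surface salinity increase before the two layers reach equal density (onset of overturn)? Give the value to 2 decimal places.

Neutral buoyancy requires −α(T_deep − T_surf) + β(S_deep − S_surf′) = 0.
S_surf′ = S_deep − (α/β)·ΔT = 35.32 − (2.6 × 10⁻⁴/8.2 × 10⁻⁴)·(-6.1) = 37.2541 psu.
Increase required: 37.2541 − 35.18 = 2.0741 psu.

2.07 psu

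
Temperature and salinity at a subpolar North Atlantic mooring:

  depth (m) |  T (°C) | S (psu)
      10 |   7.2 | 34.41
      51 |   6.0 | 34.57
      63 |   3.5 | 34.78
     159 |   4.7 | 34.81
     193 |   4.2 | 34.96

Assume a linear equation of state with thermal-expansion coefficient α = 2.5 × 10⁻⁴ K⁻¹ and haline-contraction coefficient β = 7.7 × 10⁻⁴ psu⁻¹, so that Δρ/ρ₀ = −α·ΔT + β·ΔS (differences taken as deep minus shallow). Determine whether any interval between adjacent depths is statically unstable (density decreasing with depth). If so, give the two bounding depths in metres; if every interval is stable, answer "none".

63–159 m

Evaluate Δρ/ρ₀ = −αΔT + βΔS across each adjacent pair:
  10–51 m: −αΔT+βΔS = −(2.5 × 10⁻⁴)(-1.2)+(7.7 × 10⁻⁴)(+0.16) = 4.2 × 10⁻⁴ → stable
  51–63 m: −αΔT+βΔS = −(2.5 × 10⁻⁴)(-2.5)+(7.7 × 10⁻⁴)(+0.21) = 7.9 × 10⁻⁴ → stable
  63–159 m: −αΔT+βΔS = −(2.5 × 10⁻⁴)(+1.2)+(7.7 × 10⁻⁴)(+0.03) = -2.8 × 10⁻⁴ → UNSTABLE
  159–193 m: −αΔT+βΔS = −(2.5 × 10⁻⁴)(-0.5)+(7.7 × 10⁻⁴)(+0.15) = 2.4 × 10⁻⁴ → stable
The 63–159 m interval has Δρ < 0: lighter water underlies denser water.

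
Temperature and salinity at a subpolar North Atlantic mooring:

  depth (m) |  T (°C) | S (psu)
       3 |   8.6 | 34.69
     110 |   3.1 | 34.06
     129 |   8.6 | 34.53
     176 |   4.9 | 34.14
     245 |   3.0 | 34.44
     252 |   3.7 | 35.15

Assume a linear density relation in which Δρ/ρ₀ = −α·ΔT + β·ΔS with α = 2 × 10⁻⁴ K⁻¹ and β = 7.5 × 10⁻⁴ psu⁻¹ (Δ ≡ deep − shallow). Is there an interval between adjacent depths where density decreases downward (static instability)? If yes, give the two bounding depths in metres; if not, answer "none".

Evaluate Δρ/ρ₀ = −αΔT + βΔS across each adjacent pair:
  3–110 m: −αΔT+βΔS = −(2 × 10⁻⁴)(-5.5)+(7.5 × 10⁻⁴)(-0.63) = 6.3 × 10⁻⁴ → stable
  110–129 m: −αΔT+βΔS = −(2 × 10⁻⁴)(+5.5)+(7.5 × 10⁻⁴)(+0.47) = -7.5 × 10⁻⁴ → UNSTABLE
  129–176 m: −αΔT+βΔS = −(2 × 10⁻⁴)(-3.7)+(7.5 × 10⁻⁴)(-0.39) = 4.5 × 10⁻⁴ → stable
  176–245 m: −αΔT+βΔS = −(2 × 10⁻⁴)(-1.9)+(7.5 × 10⁻⁴)(+0.30) = 6.1 × 10⁻⁴ → stable
  245–252 m: −αΔT+βΔS = −(2 × 10⁻⁴)(+0.7)+(7.5 × 10⁻⁴)(+0.71) = 3.9 × 10⁻⁴ → stable
The 110–129 m interval has Δρ < 0: lighter water underlies denser water.

110–129 m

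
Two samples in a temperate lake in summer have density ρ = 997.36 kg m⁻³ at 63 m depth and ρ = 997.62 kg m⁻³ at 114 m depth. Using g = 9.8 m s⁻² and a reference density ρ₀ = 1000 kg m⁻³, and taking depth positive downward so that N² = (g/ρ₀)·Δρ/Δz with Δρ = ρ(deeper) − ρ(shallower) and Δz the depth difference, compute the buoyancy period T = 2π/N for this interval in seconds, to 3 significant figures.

889 s

Δρ = 997.62 − 997.36 = 0.26 kg m⁻³ over Δz = 114 − 63 = 51 m.
N² = (9.8/1000) × (0.26/51) = 4.9961 × 10⁻⁵ s⁻².
N = √(4.9961 × 10⁻⁵) = 7.0683 × 10⁻³ rad s⁻¹, so T = 2π/N = 888.92 s ≈ 889 s.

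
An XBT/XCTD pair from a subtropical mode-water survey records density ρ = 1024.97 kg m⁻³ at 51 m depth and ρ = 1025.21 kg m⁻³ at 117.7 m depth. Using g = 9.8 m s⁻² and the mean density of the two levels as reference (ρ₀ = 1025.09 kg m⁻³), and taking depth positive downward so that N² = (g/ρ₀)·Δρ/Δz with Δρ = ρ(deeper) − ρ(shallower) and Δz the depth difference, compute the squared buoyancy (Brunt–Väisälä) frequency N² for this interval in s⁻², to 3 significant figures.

3.44 × 10⁻⁵ s⁻²

Δρ = 1025.21 − 1024.97 = 0.24 kg m⁻³ over Δz = 117.7 − 51 = 66.7 m.
N² = (9.8/1025.09) × (0.24/66.7) = 3.4399 × 10⁻⁵ s⁻² ≈ 3.44 × 10⁻⁵ s⁻².
N² > 0, so the interval is statically stable.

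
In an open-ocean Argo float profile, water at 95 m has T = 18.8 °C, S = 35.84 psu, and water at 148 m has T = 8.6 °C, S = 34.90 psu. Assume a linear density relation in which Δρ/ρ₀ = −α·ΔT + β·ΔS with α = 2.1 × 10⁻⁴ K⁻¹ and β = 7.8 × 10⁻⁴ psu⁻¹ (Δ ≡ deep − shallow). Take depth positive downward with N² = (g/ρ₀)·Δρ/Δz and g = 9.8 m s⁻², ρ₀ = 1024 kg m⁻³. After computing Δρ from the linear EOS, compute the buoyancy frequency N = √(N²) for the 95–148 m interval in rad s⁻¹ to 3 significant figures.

0.0161 rad s⁻¹

ΔT = -10.2 K, ΔS = -0.94 psu (deep − shallow).
Δρ/ρ₀ = −αΔT + βΔS = 2.142 × 10⁻³ − 7.332 × 10⁻⁴ = 1.4088 × 10⁻³, so Δρ ≈ 1.443 kg m⁻³.
N² = (g/ρ₀)·Δρ/Δz = g·(Δρ/ρ₀)/Δz = 9.8 × 1.4088 × 10⁻³ / 53 = 2.6050 × 10⁻⁴ s⁻².
N = √(2.6050 × 10⁻⁴) = 0.016140 rad s⁻¹ ≈ 0.0161 rad s⁻¹.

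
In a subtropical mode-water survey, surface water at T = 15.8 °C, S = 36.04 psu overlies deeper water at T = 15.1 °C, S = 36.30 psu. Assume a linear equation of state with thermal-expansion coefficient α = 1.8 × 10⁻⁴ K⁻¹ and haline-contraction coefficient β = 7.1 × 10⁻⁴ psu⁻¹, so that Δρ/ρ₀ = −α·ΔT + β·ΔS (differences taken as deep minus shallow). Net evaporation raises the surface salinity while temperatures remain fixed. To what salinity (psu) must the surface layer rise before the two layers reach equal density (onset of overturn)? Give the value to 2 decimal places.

36.48 psu

Neutral buoyancy requires −α(T_deep − T_surf) + β(S_deep − S_surf′) = 0.
S_surf′ = S_deep − (α/β)·ΔT = 36.30 − (1.8 × 10⁻⁴/7.1 × 10⁻⁴)·(-0.7) = 36.4775 psu.
Increase required: 36.4775 − 36.04 = 0.4375 psu.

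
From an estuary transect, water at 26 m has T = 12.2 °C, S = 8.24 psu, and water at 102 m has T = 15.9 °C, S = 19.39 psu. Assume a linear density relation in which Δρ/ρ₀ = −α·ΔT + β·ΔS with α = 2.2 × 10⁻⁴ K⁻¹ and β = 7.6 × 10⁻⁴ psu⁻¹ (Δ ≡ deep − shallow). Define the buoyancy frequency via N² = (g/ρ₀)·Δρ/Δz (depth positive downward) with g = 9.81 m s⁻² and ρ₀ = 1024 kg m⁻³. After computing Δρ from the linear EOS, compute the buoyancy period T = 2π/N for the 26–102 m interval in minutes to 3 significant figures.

ΔT = +3.7 K, ΔS = +11.15 psu (deep − shallow).
Δρ/ρ₀ = −αΔT + βΔS = -8.14 × 10⁻⁴ + 8.474 × 10⁻³ = 7.66 × 10⁻³, so Δρ ≈ 7.844 kg m⁻³.
N² = (g/ρ₀)·Δρ/Δz = g·(Δρ/ρ₀)/Δz = 9.81 × 7.66 × 10⁻³ / 76 = 9.8874 × 10⁻⁴ s⁻².
N = √(9.8874 × 10⁻⁴) = 0.031444 rad s⁻¹ → T = 2π/N = 199.82 s = 3.3303 min ≈ 3.33 min.

3.33 min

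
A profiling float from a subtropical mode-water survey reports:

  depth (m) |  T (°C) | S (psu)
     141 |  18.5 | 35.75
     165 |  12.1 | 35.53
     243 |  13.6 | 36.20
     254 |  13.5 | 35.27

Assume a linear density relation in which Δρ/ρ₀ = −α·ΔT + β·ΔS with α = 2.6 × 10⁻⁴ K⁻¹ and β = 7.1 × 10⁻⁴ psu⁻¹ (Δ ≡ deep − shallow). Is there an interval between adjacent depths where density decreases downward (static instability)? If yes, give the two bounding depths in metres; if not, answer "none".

243–254 m

Evaluate Δρ/ρ₀ = −αΔT + βΔS across each adjacent pair:
  141–165 m: −αΔT+βΔS = −(2.6 × 10⁻⁴)(-6.4)+(7.1 × 10⁻⁴)(-0.22) = 1.5 × 10⁻³ → stable
  165–243 m: −αΔT+βΔS = −(2.6 × 10⁻⁴)(+1.5)+(7.1 × 10⁻⁴)(+0.67) = 8.6 × 10⁻⁵ → stable
  243–254 m: −αΔT+βΔS = −(2.6 × 10⁻⁴)(-0.1)+(7.1 × 10⁻⁴)(-0.93) = -6.3 × 10⁻⁴ → UNSTABLE
The 243–254 m interval has Δρ < 0: lighter water underlies denser water.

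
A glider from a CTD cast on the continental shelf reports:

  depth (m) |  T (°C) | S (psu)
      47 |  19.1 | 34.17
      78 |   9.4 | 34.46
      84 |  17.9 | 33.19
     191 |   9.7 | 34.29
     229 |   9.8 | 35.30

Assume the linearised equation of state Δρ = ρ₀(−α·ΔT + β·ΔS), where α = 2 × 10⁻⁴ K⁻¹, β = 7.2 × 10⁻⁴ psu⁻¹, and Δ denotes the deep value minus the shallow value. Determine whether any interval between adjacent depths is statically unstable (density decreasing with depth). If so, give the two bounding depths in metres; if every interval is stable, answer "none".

Evaluate Δρ/ρ₀ = −αΔT + βΔS across each adjacent pair:
  47–78 m: −αΔT+βΔS = −(2 × 10⁻⁴)(-9.7)+(7.2 × 10⁻⁴)(+0.29) = 2.1 × 10⁻³ → stable
  78–84 m: −αΔT+βΔS = −(2 × 10⁻⁴)(+8.5)+(7.2 × 10⁻⁴)(-1.27) = -2.6 × 10⁻³ → UNSTABLE
  84–191 m: −αΔT+βΔS = −(2 × 10⁻⁴)(-8.2)+(7.2 × 10⁻⁴)(+1.10) = 2.4 × 10⁻³ → stable
  191–229 m: −αΔT+βΔS = −(2 × 10⁻⁴)(+0.1)+(7.2 × 10⁻⁴)(+1.01) = 7.1 × 10⁻⁴ → stable
The 78–84 m interval has Δρ < 0: lighter water underlies denser water.

78–84 m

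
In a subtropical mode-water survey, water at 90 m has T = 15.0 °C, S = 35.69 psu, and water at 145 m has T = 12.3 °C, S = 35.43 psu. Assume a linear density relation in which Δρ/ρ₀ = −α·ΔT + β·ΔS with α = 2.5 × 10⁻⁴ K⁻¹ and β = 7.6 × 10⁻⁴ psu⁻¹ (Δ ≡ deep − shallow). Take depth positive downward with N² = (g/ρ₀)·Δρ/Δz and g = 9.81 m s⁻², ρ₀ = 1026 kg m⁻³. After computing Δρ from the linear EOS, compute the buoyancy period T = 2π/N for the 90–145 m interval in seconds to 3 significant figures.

681 s

ΔT = -2.7 K, ΔS = -0.26 psu (deep − shallow).
Δρ/ρ₀ = −αΔT + βΔS = 6.75 × 10⁻⁴ − 1.976 × 10⁻⁴ = 4.774 × 10⁻⁴, so Δρ ≈ 0.4898 kg m⁻³.
N² = (g/ρ₀)·Δρ/Δz = g·(Δρ/ρ₀)/Δz = 9.81 × 4.774 × 10⁻⁴ / 55 = 8.5151 × 10⁻⁵ s⁻².
N = √(8.5151 × 10⁻⁵) = 9.2277 × 10⁻³ rad s⁻¹ → T = 2π/N = 680.90 s ≈ 681 s.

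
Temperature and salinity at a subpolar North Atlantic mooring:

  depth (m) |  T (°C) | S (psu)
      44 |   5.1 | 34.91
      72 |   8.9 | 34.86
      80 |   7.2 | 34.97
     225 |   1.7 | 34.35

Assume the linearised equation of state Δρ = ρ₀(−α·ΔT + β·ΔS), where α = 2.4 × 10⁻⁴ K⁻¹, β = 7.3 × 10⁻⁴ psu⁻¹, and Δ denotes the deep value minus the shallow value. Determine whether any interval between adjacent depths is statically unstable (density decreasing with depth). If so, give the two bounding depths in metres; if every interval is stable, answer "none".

Evaluate Δρ/ρ₀ = −αΔT + βΔS across each adjacent pair:
  44–72 m: −αΔT+βΔS = −(2.4 × 10⁻⁴)(+3.8)+(7.3 × 10⁻⁴)(-0.05) = -9.5 × 10⁻⁴ → UNSTABLE
  72–80 m: −αΔT+βΔS = −(2.4 × 10⁻⁴)(-1.7)+(7.3 × 10⁻⁴)(+0.11) = 4.9 × 10⁻⁴ → stable
  80–225 m: −αΔT+βΔS = −(2.4 × 10⁻⁴)(-5.5)+(7.3 × 10⁻⁴)(-0.62) = 8.7 × 10⁻⁴ → stable
The 44–72 m interval has Δρ < 0: lighter water underlies denser water.

44–72 m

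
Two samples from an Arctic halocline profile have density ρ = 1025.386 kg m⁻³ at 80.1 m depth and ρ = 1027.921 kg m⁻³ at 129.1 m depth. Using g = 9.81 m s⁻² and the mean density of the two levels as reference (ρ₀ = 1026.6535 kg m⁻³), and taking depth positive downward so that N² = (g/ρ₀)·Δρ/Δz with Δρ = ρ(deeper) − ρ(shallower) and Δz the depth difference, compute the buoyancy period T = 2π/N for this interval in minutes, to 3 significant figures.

4.71 min

Δρ = 1027.921 − 1025.386 = 2.535 kg m⁻³ over Δz = 129.1 − 80.1 = 49 m.
N² = (9.81/1026.6535) × (2.535/49) = 4.9434 × 10⁻⁴ s⁻².
N = √(4.9434 × 10⁻⁴) = 0.022234 rad s⁻¹, so T = 2π/N = 282.59 s = 4.7098 min ≈ 4.71 min.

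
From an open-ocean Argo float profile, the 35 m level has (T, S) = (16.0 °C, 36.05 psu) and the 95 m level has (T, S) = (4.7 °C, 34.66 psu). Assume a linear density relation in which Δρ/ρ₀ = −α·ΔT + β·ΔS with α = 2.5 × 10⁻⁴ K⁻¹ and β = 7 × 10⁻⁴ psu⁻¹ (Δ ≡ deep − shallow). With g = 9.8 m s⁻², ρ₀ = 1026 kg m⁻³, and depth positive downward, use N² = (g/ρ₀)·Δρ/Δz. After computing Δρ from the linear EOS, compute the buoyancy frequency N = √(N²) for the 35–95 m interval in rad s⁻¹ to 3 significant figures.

ΔT = -11.3 K, ΔS = -1.39 psu (deep − shallow).
Δρ/ρ₀ = −αΔT + βΔS = 2.825 × 10⁻³ − 9.73 × 10⁻⁴ = 1.852 × 10⁻³, so Δρ ≈ 1.900 kg m⁻³.
N² = (g/ρ₀)·Δρ/Δz = g·(Δρ/ρ₀)/Δz = 9.8 × 1.852 × 10⁻³ / 60 = 3.0249 × 10⁻⁴ s⁻².
N = √(3.0249 × 10⁻⁴) = 0.017392 rad s⁻¹ ≈ 0.0174 rad s⁻¹.

0.0174 rad s⁻¹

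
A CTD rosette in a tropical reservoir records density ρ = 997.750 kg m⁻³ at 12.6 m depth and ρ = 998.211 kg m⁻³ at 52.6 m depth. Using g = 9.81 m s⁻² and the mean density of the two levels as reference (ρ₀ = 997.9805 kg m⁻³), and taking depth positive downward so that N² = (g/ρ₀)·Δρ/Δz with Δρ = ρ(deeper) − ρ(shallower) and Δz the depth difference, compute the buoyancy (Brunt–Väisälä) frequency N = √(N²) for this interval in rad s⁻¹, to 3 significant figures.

0.0106 rad s⁻¹

Δρ = 998.211 − 997.750 = 0.461 kg m⁻³ over Δz = 52.6 − 12.6 = 40 m.
N² = (9.81/997.9805) × (0.461/40) = 1.1329 × 10⁻⁴ s⁻².
N = √(1.1329 × 10⁻⁴) = 0.010644 rad s⁻¹ ≈ 0.0106 rad s⁻¹.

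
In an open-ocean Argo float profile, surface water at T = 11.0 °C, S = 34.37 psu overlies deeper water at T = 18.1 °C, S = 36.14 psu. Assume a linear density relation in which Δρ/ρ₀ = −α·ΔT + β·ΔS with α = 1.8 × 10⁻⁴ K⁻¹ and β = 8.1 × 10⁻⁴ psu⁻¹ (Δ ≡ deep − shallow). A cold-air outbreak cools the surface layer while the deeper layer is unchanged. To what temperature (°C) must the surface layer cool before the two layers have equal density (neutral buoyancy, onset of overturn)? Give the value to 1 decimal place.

Neutral buoyancy requires Δρ = 0, i.e. −α(T_deep − T_surf′) + β(S_deep − S_surf) = 0.
T_surf′ = T_deep − (β/α)·ΔS = 18.1 − (8.1 × 10⁻⁴/1.8 × 10⁻⁴)·(+1.77) = 10.135 °C.
Cooling required: 11.0 − (10.135) = 0.865 °C.

10.1 °C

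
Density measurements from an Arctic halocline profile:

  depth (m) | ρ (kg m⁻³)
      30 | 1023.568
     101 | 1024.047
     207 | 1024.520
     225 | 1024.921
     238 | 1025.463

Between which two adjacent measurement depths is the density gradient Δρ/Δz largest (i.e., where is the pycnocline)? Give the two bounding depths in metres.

Compute the density gradient over each adjacent pair:
  30–101 m: Δρ/Δz = 0.479/71 = 6.7 × 10⁻³ kg m⁻⁴
  101–207 m: Δρ/Δz = 0.473/106 = 4.5 × 10⁻³ kg m⁻⁴
  207–225 m: Δρ/Δz = 0.401/18 = 0.022 kg m⁻⁴
  225–238 m: Δρ/Δz = 0.542/13 = 0.042 kg m⁻⁴
The largest gradient is in the 225–238 m interval — the pycnocline.

225–238 m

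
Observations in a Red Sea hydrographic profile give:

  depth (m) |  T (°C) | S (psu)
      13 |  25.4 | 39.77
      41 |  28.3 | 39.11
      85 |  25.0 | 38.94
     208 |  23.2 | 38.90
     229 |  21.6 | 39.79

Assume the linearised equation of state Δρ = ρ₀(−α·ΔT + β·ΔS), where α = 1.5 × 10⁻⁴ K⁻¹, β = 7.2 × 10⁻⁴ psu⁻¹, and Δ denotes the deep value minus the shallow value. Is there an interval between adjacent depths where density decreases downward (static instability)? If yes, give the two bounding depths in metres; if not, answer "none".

13–41 m

Evaluate Δρ/ρ₀ = −αΔT + βΔS across each adjacent pair:
  13–41 m: −αΔT+βΔS = −(1.5 × 10⁻⁴)(+2.9)+(7.2 × 10⁻⁴)(-0.66) = -9.1 × 10⁻⁴ → UNSTABLE
  41–85 m: −αΔT+βΔS = −(1.5 × 10⁻⁴)(-3.3)+(7.2 × 10⁻⁴)(-0.17) = 3.7 × 10⁻⁴ → stable
  85–208 m: −αΔT+βΔS = −(1.5 × 10⁻⁴)(-1.8)+(7.2 × 10⁻⁴)(-0.04) = 2.4 × 10⁻⁴ → stable
  208–229 m: −αΔT+βΔS = −(1.5 × 10⁻⁴)(-1.6)+(7.2 × 10⁻⁴)(+0.89) = 8.8 × 10⁻⁴ → stable
The 13–41 m interval has Δρ < 0: lighter water underlies denser water.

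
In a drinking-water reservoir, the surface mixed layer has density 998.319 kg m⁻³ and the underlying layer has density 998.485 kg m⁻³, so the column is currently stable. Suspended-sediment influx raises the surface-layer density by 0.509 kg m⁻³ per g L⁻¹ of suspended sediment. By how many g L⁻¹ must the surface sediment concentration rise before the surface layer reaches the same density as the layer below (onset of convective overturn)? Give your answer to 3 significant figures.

Density deficit of the surface layer: 998.485 − 998.319 = 0.166 kg m⁻³.
Required change = 0.166 / 0.509 = 0.326 g L⁻¹.

0.326 g L⁻¹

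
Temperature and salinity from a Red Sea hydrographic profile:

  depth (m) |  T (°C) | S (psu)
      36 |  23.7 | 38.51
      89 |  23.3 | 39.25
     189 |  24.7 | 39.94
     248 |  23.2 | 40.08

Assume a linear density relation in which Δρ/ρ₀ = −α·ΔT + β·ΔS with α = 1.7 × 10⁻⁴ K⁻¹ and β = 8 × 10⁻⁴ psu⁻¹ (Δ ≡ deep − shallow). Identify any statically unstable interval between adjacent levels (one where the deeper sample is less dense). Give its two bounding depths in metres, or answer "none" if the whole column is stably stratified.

none

Evaluate Δρ/ρ₀ = −αΔT + βΔS across each adjacent pair:
  36–89 m: −αΔT+βΔS = −(1.7 × 10⁻⁴)(-0.4)+(8 × 10⁻⁴)(+0.74) = 6.6 × 10⁻⁴ → stable
  89–189 m: −αΔT+βΔS = −(1.7 × 10⁻⁴)(+1.4)+(8 × 10⁻⁴)(+0.69) = 3.1 × 10⁻⁴ → stable
  189–248 m: −αΔT+βΔS = −(1.7 × 10⁻⁴)(-1.5)+(8 × 10⁻⁴)(+0.14) = 3.7 × 10⁻⁴ → stable
Every interval has Δρ > 0: the column is stably stratified throughout.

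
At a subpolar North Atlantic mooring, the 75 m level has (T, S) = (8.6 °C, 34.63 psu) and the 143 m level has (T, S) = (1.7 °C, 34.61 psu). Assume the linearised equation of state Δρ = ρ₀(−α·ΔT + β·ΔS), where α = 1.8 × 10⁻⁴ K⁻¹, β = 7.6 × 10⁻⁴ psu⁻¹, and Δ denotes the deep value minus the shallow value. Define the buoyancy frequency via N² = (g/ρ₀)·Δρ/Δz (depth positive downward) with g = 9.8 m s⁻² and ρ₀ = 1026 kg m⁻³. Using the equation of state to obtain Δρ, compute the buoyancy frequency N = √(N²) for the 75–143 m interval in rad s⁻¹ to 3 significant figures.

0.0133 rad s⁻¹

ΔT = -6.9 K, ΔS = -0.02 psu (deep − shallow).
Δρ/ρ₀ = −αΔT + βΔS = 1.242 × 10⁻³ − 1.52 × 10⁻⁵ = 1.2268 × 10⁻³, so Δρ ≈ 1.259 kg m⁻³.
N² = (g/ρ₀)·Δρ/Δz = g·(Δρ/ρ₀)/Δz = 9.8 × 1.2268 × 10⁻³ / 68 = 1.7680 × 10⁻⁴ s⁻².
N = √(1.7680 × 10⁻⁴) = 0.013297 rad s⁻¹ ≈ 0.0133 rad s⁻¹.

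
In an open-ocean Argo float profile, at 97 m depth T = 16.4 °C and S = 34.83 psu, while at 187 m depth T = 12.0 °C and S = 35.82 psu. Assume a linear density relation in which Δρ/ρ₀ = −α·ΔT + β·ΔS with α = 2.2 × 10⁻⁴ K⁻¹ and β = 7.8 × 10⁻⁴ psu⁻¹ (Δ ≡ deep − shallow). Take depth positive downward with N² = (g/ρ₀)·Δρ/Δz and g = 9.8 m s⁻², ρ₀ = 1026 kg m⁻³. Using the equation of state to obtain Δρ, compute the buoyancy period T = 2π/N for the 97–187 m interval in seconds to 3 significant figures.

456 s

ΔT = -4.4 K, ΔS = +0.99 psu (deep − shallow).
Δρ/ρ₀ = −αΔT + βΔS = 9.68 × 10⁻⁴ + 7.722 × 10⁻⁴ = 1.7402 × 10⁻³, so Δρ ≈ 1.785 kg m⁻³.
N² = (g/ρ₀)·Δρ/Δz = g·(Δρ/ρ₀)/Δz = 9.8 × 1.7402 × 10⁻³ / 90 = 1.8949 × 10⁻⁴ s⁻².
N = √(1.8949 × 10⁻⁴) = 0.013766 rad s⁻¹ → T = 2π/N = 456.43 s ≈ 456 s.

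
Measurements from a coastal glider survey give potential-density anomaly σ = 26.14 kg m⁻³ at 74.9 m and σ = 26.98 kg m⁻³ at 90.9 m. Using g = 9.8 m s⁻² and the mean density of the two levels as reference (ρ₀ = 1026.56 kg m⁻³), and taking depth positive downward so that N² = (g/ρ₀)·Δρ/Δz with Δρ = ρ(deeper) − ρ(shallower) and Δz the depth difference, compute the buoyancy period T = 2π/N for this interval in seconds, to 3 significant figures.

Δρ = 1026.98 − 1026.14 = 0.84 kg m⁻³ over Δz = 90.9 − 74.9 = 16 m.
N² = (9.8/1026.56) × (0.84/16) = 5.0119 × 10⁻⁴ s⁻².
N = √(5.0119 × 10⁻⁴) = 0.022387 rad s⁻¹, so T = 2π/N = 280.66 s ≈ 281 s.

281 s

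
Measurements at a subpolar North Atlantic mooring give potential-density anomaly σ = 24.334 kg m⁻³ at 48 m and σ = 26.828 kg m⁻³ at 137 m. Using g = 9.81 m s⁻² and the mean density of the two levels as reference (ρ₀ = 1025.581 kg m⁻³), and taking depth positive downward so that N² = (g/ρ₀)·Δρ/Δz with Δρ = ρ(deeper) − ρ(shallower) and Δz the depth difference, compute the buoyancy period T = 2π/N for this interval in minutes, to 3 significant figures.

Δρ = 1026.828 − 1024.334 = 2.494 kg m⁻³ over Δz = 137 − 48 = 89 m.
N² = (9.81/1025.581) × (2.494/89) = 2.6804 × 10⁻⁴ s⁻².
N = √(2.6804 × 10⁻⁴) = 0.016372 rad s⁻¹, so T = 2π/N = 383.78 s = 6.3963 min ≈ 6.40 min.

6.40 min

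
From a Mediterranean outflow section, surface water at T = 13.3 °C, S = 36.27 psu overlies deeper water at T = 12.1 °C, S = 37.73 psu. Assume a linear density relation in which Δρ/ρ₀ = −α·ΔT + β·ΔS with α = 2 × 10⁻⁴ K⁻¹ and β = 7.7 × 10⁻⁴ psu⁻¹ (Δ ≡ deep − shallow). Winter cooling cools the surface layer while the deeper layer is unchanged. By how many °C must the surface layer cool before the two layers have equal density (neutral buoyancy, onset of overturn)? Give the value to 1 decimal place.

6.8 °C

Neutral buoyancy requires Δρ = 0, i.e. −α(T_deep − T_surf′) + β(S_deep − S_surf) = 0.
T_surf′ = T_deep − (β/α)·ΔS = 12.1 − (7.7 × 10⁻⁴/2 × 10⁻⁴)·(+1.46) = 6.479 °C.
Cooling required: 13.3 − (6.479) = 6.821 °C.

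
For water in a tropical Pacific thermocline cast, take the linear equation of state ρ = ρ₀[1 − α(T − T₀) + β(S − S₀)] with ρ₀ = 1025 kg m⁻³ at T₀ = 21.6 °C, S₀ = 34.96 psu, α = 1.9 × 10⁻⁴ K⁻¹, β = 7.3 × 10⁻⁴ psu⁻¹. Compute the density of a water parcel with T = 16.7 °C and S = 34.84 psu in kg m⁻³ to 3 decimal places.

T − T₀ = -4.9 K, S − S₀ = -0.12 psu.
Bracket = 1 − α·(-4.9) + β·(-0.12) = 1 + (8.434 × 10⁻⁴) = 1.0008434.
ρ = 1025 × 1.0008434 = 1025.864 kg m⁻³.

1025.864 kg m⁻³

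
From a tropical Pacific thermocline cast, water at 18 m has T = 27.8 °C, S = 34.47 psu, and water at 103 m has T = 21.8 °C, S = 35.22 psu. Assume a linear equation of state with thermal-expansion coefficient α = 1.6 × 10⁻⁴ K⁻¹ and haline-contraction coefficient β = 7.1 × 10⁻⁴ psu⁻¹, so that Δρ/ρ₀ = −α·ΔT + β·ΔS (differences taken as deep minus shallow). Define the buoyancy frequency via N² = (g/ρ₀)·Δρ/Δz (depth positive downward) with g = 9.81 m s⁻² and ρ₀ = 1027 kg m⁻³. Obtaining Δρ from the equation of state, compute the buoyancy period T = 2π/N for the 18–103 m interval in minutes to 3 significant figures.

7.98 min

ΔT = -6.0 K, ΔS = +0.75 psu (deep − shallow).
Δρ/ρ₀ = −αΔT + βΔS = 9.60 × 10⁻⁴ + 5.325 × 10⁻⁴ = 1.4925 × 10⁻³, so Δρ ≈ 1.533 kg m⁻³.
N² = (g/ρ₀)·Δρ/Δz = g·(Δρ/ρ₀)/Δz = 9.81 × 1.4925 × 10⁻³ / 85 = 1.7225 × 10⁻⁴ s⁻².
N = √(1.7225 × 10⁻⁴) = 0.013124 rad s⁻¹ → T = 2π/N = 478.76 s = 7.9793 min ≈ 7.98 min.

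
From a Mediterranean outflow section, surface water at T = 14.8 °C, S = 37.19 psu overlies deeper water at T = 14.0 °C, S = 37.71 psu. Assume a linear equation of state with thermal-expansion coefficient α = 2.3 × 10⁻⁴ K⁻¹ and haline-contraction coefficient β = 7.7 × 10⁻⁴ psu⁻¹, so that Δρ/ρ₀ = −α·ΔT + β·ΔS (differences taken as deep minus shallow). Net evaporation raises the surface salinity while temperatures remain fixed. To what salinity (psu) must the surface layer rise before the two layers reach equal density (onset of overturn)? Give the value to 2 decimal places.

Neutral buoyancy requires −α(T_deep − T_surf) + β(S_deep − S_surf′) = 0.
S_surf′ = S_deep − (α/β)·ΔT = 37.71 − (2.3 × 10⁻⁴/7.7 × 10⁻⁴)·(-0.8) = 37.9490 psu.
Increase required: 37.9490 − 37.19 = 0.7590 psu.

37.95 psu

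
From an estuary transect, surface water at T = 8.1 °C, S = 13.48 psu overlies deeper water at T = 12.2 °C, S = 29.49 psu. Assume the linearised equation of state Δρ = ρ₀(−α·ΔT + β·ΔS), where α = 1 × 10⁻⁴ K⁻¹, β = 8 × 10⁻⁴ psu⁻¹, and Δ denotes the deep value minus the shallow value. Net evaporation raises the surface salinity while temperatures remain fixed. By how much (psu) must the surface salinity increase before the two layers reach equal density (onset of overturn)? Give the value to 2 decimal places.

Neutral buoyancy requires −α(T_deep − T_surf) + β(S_deep − S_surf′) = 0.
S_surf′ = S_deep − (α/β)·ΔT = 29.49 − (1 × 10⁻⁴/8 × 10⁻⁴)·(+4.1) = 28.9775 psu.
Increase required: 28.9775 − 13.48 = 15.4975 psu.

15.50 psu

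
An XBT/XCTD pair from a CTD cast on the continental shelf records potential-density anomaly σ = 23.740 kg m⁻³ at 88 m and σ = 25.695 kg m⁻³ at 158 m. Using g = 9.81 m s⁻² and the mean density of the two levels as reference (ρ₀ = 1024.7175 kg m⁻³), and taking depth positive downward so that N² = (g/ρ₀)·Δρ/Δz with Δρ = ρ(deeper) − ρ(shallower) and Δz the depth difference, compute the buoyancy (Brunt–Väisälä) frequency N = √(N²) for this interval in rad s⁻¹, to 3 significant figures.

0.0164 rad s⁻¹

Δρ = 1025.695 − 1023.740 = 1.955 kg m⁻³ over Δz = 158 − 88 = 70 m.
N² = (9.81/1024.7175) × (1.955/70) = 2.6737 × 10⁻⁴ s⁻².
N = √(2.6737 × 10⁻⁴) = 0.016351 rad s⁻¹ ≈ 0.0164 rad s⁻¹.
N² > 0, so the interval is statically stable.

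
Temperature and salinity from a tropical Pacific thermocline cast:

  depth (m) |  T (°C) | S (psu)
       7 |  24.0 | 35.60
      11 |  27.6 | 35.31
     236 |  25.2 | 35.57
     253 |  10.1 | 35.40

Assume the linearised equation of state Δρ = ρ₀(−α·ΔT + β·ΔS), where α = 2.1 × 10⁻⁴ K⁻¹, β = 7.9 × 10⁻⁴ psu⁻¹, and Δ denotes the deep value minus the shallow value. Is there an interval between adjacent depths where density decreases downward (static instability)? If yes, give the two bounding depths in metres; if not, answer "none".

Evaluate Δρ/ρ₀ = −αΔT + βΔS across each adjacent pair:
  7–11 m: −αΔT+βΔS = −(2.1 × 10⁻⁴)(+3.6)+(7.9 × 10⁻⁴)(-0.29) = -9.9 × 10⁻⁴ → UNSTABLE
  11–236 m: −αΔT+βΔS = −(2.1 × 10⁻⁴)(-2.4)+(7.9 × 10⁻⁴)(+0.26) = 7.1 × 10⁻⁴ → stable
  236–253 m: −αΔT+βΔS = −(2.1 × 10⁻⁴)(-15.1)+(7.9 × 10⁻⁴)(-0.17) = 3.0 × 10⁻³ → stable
The 7–11 m interval has Δρ < 0: lighter water underlies denser water.

7–11 m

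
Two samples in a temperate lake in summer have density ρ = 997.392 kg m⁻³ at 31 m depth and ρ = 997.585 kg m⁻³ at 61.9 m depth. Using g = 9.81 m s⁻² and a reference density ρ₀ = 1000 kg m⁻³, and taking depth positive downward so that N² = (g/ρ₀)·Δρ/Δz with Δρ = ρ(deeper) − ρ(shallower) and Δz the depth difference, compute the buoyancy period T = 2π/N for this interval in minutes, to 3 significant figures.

13.4 min

Δρ = 997.585 − 997.392 = 0.193 kg m⁻³ over Δz = 61.9 − 31 = 30.9 m.
N² = (9.81/1000) × (0.193/30.9) = 6.1273 × 10⁻⁵ s⁻².
N = √(6.1273 × 10⁻⁵) = 7.8277 × 10⁻³ rad s⁻¹, so T = 2π/N = 802.69 s = 13.378 min ≈ 13.4 min.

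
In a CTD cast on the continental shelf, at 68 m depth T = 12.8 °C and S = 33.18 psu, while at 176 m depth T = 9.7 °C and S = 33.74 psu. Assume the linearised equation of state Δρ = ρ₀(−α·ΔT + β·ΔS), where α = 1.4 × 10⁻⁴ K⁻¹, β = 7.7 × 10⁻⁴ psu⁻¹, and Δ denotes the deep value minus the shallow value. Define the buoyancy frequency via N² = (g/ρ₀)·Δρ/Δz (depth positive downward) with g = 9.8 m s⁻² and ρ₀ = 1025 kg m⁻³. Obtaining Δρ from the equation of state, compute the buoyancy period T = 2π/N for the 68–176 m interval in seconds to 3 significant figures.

ΔT = -3.1 K, ΔS = +0.56 psu (deep − shallow).
Δρ/ρ₀ = −αΔT + βΔS = 4.34 × 10⁻⁴ + 4.312 × 10⁻⁴ = 8.652 × 10⁻⁴, so Δρ ≈ 0.8868 kg m⁻³.
N² = (g/ρ₀)·Δρ/Δz = g·(Δρ/ρ₀)/Δz = 9.8 × 8.652 × 10⁻⁴ / 108 = 7.8509 × 10⁻⁵ s⁻².
N = √(7.8509 × 10⁻⁵) = 8.8605 × 10⁻³ rad s⁻¹ → T = 2π/N = 709.12 s ≈ 709 s.

709 s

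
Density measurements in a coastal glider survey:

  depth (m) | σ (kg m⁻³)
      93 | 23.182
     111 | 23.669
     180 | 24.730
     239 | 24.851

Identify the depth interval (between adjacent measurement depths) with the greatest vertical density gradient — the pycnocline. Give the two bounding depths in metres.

93–111 m

Compute the density gradient over each adjacent pair:
  93–111 m: Δρ/Δz = 0.487/18 = 0.027 kg m⁻⁴
  111–180 m: Δρ/Δz = 1.061/69 = 0.015 kg m⁻⁴
  180–239 m: Δρ/Δz = 0.121/59 = 2.1 × 10⁻³ kg m⁻⁴
The largest gradient is in the 93–111 m interval — the pycnocline.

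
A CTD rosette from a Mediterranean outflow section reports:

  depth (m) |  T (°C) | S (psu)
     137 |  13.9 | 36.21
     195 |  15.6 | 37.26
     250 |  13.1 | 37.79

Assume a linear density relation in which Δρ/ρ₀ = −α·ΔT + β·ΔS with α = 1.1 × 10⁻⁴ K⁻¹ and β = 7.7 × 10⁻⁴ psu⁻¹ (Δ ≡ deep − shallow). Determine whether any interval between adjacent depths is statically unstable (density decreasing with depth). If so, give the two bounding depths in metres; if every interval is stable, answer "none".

none

Evaluate Δρ/ρ₀ = −αΔT + βΔS across each adjacent pair:
  137–195 m: −αΔT+βΔS = −(1.1 × 10⁻⁴)(+1.7)+(7.7 × 10⁻⁴)(+1.05) = 6.2 × 10⁻⁴ → stable
  195–250 m: −αΔT+βΔS = −(1.1 × 10⁻⁴)(-2.5)+(7.7 × 10⁻⁴)(+0.53) = 6.8 × 10⁻⁴ → stable
Every interval has Δρ > 0: the column is stably stratified throughout.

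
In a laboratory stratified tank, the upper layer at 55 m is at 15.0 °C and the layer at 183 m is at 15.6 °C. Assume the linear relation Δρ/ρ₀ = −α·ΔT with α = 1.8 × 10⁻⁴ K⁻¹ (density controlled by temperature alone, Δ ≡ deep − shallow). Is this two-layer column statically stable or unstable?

ΔT = 15.6 − 15.0 = +0.6 K, so Δρ/ρ₀ = −αΔT = -1.08 × 10⁻⁴.
Δρ/ρ₀ < 0, so Δρ < 0: deeper water is lighter → statically unstable; the column would overturn.

unstable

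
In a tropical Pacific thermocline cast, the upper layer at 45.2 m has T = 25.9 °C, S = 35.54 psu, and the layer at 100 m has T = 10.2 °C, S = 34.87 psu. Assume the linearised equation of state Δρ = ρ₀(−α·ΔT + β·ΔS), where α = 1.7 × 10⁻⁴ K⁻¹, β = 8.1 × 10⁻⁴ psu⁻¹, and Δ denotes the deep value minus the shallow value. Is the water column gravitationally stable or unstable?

stable

ΔT = 10.2 − 25.9 = -15.7 K and ΔS = 34.87 − 35.54 = -0.67 psu (deep − shallow).
−αΔT = 2.669 × 10⁻³; βΔS = -5.427 × 10⁻⁴; sum Δρ/ρ₀ = 2.1263 × 10⁻³.
Δρ/ρ₀ > 0, so Δρ > 0: deeper water is denser → statically stable.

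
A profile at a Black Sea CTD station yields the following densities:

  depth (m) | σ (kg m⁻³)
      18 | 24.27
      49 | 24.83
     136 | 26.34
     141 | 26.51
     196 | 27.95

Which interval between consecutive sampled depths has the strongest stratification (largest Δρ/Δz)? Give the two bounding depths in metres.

Compute the density gradient over each adjacent pair:
  18–49 m: Δρ/Δz = 0.56/31 = 0.018 kg m⁻⁴
  49–136 m: Δρ/Δz = 1.51/87 = 0.017 kg m⁻⁴
  136–141 m: Δρ/Δz = 0.17/5 = 0.034 kg m⁻⁴
  141–196 m: Δρ/Δz = 1.44/55 = 0.026 kg m⁻⁴
The largest gradient is in the 136–141 m interval — the pycnocline.

136–141 m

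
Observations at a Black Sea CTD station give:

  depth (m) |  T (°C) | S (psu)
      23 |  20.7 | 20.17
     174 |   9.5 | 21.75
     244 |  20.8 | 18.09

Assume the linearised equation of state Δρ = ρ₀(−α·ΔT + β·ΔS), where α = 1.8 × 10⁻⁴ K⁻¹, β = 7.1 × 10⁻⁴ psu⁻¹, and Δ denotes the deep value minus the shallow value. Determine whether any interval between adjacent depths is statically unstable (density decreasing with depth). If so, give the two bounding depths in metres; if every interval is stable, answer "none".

Evaluate Δρ/ρ₀ = −αΔT + βΔS across each adjacent pair:
  23–174 m: −αΔT+βΔS = −(1.8 × 10⁻⁴)(-11.2)+(7.1 × 10⁻⁴)(+1.58) = 3.1 × 10⁻³ → stable
  174–244 m: −αΔT+βΔS = −(1.8 × 10⁻⁴)(+11.3)+(7.1 × 10⁻⁴)(-3.66) = -4.6 × 10⁻³ → UNSTABLE
The 174–244 m interval has Δρ < 0: lighter water underlies denser water.

174–244 m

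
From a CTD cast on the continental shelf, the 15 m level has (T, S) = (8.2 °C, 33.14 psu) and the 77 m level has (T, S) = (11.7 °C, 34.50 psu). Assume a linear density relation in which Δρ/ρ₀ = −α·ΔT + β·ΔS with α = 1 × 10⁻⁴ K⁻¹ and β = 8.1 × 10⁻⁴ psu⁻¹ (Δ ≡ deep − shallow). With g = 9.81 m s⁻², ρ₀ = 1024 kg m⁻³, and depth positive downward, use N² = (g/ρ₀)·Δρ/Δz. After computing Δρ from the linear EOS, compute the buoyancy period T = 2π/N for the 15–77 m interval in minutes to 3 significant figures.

9.60 min

ΔT = +3.5 K, ΔS = +1.36 psu (deep − shallow).
Δρ/ρ₀ = −αΔT + βΔS = -3.50 × 10⁻⁴ + 1.1016 × 10⁻³ = 7.516 × 10⁻⁴, so Δρ ≈ 0.7696 kg m⁻³.
N² = (g/ρ₀)·Δρ/Δz = g·(Δρ/ρ₀)/Δz = 9.81 × 7.516 × 10⁻⁴ / 62 = 1.1892 × 10⁻⁴ s⁻².
N = √(1.1892 × 10⁻⁴) = 0.010905 rad s⁻¹ → T = 2π/N = 576.17 s = 9.6028 min ≈ 9.60 min.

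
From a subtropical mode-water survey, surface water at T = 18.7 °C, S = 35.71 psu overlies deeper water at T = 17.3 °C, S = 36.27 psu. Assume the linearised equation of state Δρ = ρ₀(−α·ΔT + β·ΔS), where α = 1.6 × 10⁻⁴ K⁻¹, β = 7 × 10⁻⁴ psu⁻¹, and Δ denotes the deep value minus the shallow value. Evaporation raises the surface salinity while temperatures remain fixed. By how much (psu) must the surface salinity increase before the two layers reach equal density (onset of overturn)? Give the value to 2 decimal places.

Neutral buoyancy requires −α(T_deep − T_surf) + β(S_deep − S_surf′) = 0.
S_surf′ = S_deep − (α/β)·ΔT = 36.27 − (1.6 × 10⁻⁴/7 × 10⁻⁴)·(-1.4) = 36.5900 psu.
Increase required: 36.5900 − 35.71 = 0.8800 psu.

0.88 psu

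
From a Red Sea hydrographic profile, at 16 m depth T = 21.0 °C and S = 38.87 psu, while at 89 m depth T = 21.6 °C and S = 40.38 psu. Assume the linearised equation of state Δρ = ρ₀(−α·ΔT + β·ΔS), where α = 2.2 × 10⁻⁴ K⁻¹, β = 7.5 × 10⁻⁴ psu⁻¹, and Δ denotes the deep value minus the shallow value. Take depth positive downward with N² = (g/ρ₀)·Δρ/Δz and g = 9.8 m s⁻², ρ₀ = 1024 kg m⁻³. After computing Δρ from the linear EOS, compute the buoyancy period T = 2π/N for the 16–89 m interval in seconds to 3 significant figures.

ΔT = +0.6 K, ΔS = +1.51 psu (deep − shallow).
Δρ/ρ₀ = −αΔT + βΔS = -1.32 × 10⁻⁴ + 1.1325 × 10⁻³ = 1.0005 × 10⁻³, so Δρ ≈ 1.025 kg m⁻³.
N² = (g/ρ₀)·Δρ/Δz = g·(Δρ/ρ₀)/Δz = 9.8 × 1.0005 × 10⁻³ / 73 = 1.3431 × 10⁻⁴ s⁻².
N = √(1.3431 × 10⁻⁴) = 0.011589 rad s⁻¹ → T = 2π/N = 542.17 s ≈ 542 s.

542 s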